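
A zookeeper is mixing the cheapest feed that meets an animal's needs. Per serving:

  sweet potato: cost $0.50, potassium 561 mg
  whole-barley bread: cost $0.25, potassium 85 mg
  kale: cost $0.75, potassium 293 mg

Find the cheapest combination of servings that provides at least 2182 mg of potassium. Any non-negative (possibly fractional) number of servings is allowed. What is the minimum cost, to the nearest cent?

Cost per mg of potassium: sweet potato $0.0009, kale $0.0026, whole-barley bread $0.0029.
With no serving limits, use only sweet potato: 2182 mg / 561 mg = 3.889 servings × $0.50 = $1.94.

$1.94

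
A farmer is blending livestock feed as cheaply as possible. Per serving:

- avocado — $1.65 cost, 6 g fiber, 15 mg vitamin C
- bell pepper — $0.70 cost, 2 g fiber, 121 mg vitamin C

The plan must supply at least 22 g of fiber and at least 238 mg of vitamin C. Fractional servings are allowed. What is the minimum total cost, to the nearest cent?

$6.29

Compare the cost at each extreme point of the feasible region.
avocado only: max(22/6, 238/15) = 15.87 servings → $26.18.
bell pepper only: max(22/2, 238/121) = 11 servings → $7.70.
avocado + bell pepper with both tight: 3.141 servings and 1.578 servings → $6.29.
So the least-cost plan costs $6.29.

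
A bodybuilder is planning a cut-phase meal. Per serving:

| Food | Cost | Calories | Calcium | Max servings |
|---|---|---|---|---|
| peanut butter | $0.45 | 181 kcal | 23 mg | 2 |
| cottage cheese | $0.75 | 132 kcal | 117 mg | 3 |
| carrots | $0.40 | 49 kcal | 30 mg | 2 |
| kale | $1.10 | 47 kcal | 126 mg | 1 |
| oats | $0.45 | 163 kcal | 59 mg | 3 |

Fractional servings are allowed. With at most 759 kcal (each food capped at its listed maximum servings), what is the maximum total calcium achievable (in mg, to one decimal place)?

615.9 mg

Calcium per kcal: kale 2.681, cottage cheese 0.8864, carrots 0.6122, oats 0.362, peanut butter 0.1271.
Take 1 serving of kale: uses 47 kcal, +126.0 mg calcium (running total 126.0 mg).
Take 3 servings of cottage cheese: uses 396 kcal, +351.0 mg calcium (running total 477.0 mg).
Take 2 servings of carrots: uses 98 kcal, +60.0 mg calcium (running total 537.0 mg).
Take 1.337 servings of oats: uses 218 kcal, +78.9 mg calcium (running total 615.9 mg).
Filling greedily by calcium-per-kcal is optimal for one linear limit, giving 615.9 mg.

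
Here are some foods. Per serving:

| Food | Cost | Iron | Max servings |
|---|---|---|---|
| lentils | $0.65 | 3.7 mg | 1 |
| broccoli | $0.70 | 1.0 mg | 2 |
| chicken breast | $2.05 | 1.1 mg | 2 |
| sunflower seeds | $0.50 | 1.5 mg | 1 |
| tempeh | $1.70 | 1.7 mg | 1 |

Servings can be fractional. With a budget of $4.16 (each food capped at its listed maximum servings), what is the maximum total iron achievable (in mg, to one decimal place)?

Iron per dollar: lentils 5.692, sunflower seeds 3, broccoli 1.429, tempeh 1, chicken breast 0.5366.
Take 1 serving of lentils: spends $0.65, +3.7 mg iron (running total 3.7 mg).
Take 1 serving of sunflower seeds: spends $0.50, +1.5 mg iron (running total 5.2 mg).
Take 2 servings of broccoli: spends $1.40, +2.0 mg iron (running total 7.2 mg).
Take 0.9471 servings of tempeh: spends $1.61, +1.6 mg iron (running total 8.8 mg).
Greedy by best ratio exhausts the cost allowance optimally: 8.8 mg.

8.8 mg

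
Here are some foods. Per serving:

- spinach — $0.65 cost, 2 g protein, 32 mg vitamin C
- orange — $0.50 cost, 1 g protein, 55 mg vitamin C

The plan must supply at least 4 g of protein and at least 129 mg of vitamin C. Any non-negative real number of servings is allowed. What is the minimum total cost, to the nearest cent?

This is a tiny linear program; its minimum lies at a vertex of the feasible set. List the vertices and price them.
spinach only: max(4/2, 129/32) = 4.031 servings → $2.62.
orange only: max(4/1, 129/55) = 4 servings → $2.00.
spinach + orange with both tight: 1.167 servings and 1.667 servings → $1.59.
The minimum over all feasible corners is $1.59.

$1.59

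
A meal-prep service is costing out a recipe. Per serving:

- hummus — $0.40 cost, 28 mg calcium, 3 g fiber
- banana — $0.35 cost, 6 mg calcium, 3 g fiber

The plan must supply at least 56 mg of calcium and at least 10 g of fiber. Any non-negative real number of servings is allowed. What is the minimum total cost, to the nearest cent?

A basic optimal solution has at most two foods positive. Try each food alone and each pair with both targets met exactly.
hummus only: max(56/28, 10/3) = 3.333 servings → $1.33.
banana only: max(56/6, 10/3) = 9.333 servings → $3.27.
hummus + banana with both tight: 1.636 servings and 1.697 servings → $1.25.
Cheapest feasible corner: $1.25.

$1.25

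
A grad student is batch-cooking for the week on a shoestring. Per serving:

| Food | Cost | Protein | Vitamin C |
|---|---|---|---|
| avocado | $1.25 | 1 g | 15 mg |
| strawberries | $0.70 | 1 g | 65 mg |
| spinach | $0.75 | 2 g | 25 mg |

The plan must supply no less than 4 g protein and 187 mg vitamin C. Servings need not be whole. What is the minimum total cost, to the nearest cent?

$2.35

With two linear requirements the optimum uses one or two foods; enumerate the corners.
avocado only: max(4/1, 187/15) = 12.47 servings → $15.58.
strawberries only: max(4/1, 187/65) = 4 servings → $2.80.
spinach only: max(4/2, 187/25) = 7.48 servings → $5.61.
avocado + strawberries with both tight: 1.46 servings and 2.54 servings → $3.60.
avocado + spinach: intersection lies outside the first quadrant.
strawberries + spinach with both tight: 2.61 servings and 0.6952 servings → $2.35.
Cheapest feasible corner: $2.35.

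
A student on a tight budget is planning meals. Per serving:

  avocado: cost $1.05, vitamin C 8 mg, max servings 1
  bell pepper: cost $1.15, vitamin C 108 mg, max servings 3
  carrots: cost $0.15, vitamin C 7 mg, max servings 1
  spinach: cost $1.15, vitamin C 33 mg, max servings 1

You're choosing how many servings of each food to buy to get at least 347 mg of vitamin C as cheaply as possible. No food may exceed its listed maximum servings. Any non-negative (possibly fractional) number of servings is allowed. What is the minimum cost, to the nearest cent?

Cost per mg of vitamin C: bell pepper $0.0106, carrots $0.0214, spinach $0.0348, avocado $0.1313.
Take 3 servings of bell pepper: +324.0 mg vitamin C for $3.45 (total $3.45, still need 23.0 mg).
Take 1 serving of carrots: +7.0 mg vitamin C for $0.15 (total $3.60, still need 16.0 mg).
Take 0.4848 servings of spinach: +16.0 mg vitamin C for $0.56 (total $4.16, still need 0.0 mg).
Filling from the cheapest source first is optimal under one linear minimum: $4.16.

$4.16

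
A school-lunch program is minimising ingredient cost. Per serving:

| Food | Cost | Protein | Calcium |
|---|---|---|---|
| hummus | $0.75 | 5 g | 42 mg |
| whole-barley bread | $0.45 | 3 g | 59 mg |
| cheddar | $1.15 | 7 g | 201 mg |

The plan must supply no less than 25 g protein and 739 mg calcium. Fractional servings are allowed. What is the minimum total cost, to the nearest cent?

At the optimum either one food covers both requirements or two foods hit both targets exactly; no other combination can be cheaper.
hummus only: max(25/5, 739/42) = 17.6 servings → $13.20.
whole-barley bread only: max(25/3, 739/59) = 12.53 servings → $5.64.
cheddar only: max(25/7, 739/201) = 3.677 servings → $4.23.
hummus + whole-barley bread: intersection lies outside the first quadrant.
hummus + cheddar: intersection lies outside the first quadrant.
whole-barley bread + cheddar: the both-tight solution has a negative serving — not a feasible corner.
The minimum over all feasible corners is $4.23.

$4.23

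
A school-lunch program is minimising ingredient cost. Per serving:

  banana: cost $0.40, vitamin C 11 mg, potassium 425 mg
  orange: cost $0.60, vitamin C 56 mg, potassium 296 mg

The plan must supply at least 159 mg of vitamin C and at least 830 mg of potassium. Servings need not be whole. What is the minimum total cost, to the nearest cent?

$1.70

This is a tiny linear program; its minimum lies at a vertex of the feasible set. List the vertices and price them.
banana only: max(159/11, 830/425) = 14.45 servings → $5.78.
orange only: max(159/56, 830/296) = 2.839 servings → $1.70.
banana + orange: intersection lies outside the first quadrant.
The minimum over all feasible corners is $1.70.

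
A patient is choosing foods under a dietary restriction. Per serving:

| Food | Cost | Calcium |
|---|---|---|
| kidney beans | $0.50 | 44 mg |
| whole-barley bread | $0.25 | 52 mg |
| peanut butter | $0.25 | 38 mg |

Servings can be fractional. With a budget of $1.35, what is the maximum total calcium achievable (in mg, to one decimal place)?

280.8 mg

Calcium per dollar: whole-barley bread 208, peanut butter 152, kidney beans 88.
With no serving limits, spend the whole cost allowance on whole-barley bread: $1.35 / $0.25 × 52 mg = 280.8 mg.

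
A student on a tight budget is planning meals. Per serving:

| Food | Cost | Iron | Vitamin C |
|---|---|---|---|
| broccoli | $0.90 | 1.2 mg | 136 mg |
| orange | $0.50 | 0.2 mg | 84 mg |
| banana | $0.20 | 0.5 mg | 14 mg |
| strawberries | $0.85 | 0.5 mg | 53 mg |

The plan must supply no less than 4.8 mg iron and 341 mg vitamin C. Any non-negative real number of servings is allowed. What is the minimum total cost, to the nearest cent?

$2.77

At the optimum either one food covers both requirements or two foods hit both targets exactly; no other combination can be cheaper.
broccoli only: max(4.8/1.2, 341/136) = 4 servings → $3.60.
orange only: max(4.8/0.2, 341/84) = 24 servings → $12.00.
banana only: max(4.8/0.5, 341/14) = 24.36 servings → $4.87.
strawberries only: max(4.8/0.5, 341/53) = 9.6 servings → $8.16.
broccoli + orange: intersection lies outside the first quadrant.
broccoli + banana with both tight: 2.018 servings and 4.758 servings → $2.77.
broccoli + strawberries: the both-tight solution has a negative serving — not a feasible corner.
orange + banana with both tight: 2.635 servings and 8.546 servings → $3.03.
orange + strawberries: the both-tight solution has a negative serving — not a feasible corner.
banana + strawberries with both tight: 4.303 servings and 5.297 servings → $5.36.
The minimum over all feasible corners is $2.77.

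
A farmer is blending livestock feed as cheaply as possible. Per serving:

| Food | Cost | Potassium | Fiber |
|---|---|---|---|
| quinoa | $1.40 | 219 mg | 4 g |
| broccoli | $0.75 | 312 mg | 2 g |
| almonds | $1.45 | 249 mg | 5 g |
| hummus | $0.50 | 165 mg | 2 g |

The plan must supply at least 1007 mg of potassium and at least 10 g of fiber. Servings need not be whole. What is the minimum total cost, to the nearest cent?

The cheapest plan sits at a corner of the feasible region — with two constraints it uses at most two foods.
quinoa only: max(1007/219, 10/4) = 4.598 servings → $6.44.
broccoli only: max(1007/312, 10/2) = 5 servings → $3.75.
almonds only: max(1007/249, 10/5) = 4.044 servings → $5.86.
hummus only: max(1007/165, 10/2) = 6.103 servings → $3.05.
quinoa + broccoli with both tight: 1.365 servings and 2.269 servings → $3.61.
quinoa + almonds with both targets exact would need a negative amount; discard.
quinoa + hummus: the both-tight solution has a negative serving — not a feasible corner.
broccoli + almonds with both tight: 2.396 servings and 1.041 servings → $3.31.
broccoli + hummus with both tight: 1.238 servings and 3.762 servings → $2.81.
almonds + hummus with both targets exact would need a negative amount; discard.
So the least-cost plan costs $2.81.

$2.81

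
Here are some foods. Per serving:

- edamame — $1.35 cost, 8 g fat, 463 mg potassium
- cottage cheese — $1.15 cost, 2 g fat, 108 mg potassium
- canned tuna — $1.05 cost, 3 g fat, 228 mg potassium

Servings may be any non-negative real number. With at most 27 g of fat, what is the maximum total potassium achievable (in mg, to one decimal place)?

2052.0 mg

Potassium per g fat: canned tuna 76, edamame 57.88, cottage cheese 54.
With no serving limits, spend the whole fat allowance on canned tuna: 27 g / 3 g × 228 mg = 2052.0 mg.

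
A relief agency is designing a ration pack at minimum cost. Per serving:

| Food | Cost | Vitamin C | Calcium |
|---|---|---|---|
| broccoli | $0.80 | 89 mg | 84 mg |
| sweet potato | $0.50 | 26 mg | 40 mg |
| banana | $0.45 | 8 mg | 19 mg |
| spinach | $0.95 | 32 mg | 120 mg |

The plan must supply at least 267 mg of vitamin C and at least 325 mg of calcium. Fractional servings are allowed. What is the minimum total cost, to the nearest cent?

Two binding constraints pin down two serving amounts, so the optimal mix uses at most two foods. The candidates are each food alone (scaled to the tighter of vitamin C/calcium) and each pair with both constraints tight.
broccoli only: max(267/89, 325/84) = 3.869 servings → $3.10.
sweet potato only: max(267/26, 325/40) = 10.27 servings → $5.13.
banana only: max(267/8, 325/19) = 33.38 servings → $15.02.
spinach only: max(267/32, 325/120) = 8.344 servings → $7.93.
broccoli + sweet potato with both tight: 1.621 servings and 4.722 servings → $3.66.
broccoli + banana with both tight: 2.427 servings and 6.376 servings → $4.81.
broccoli + spinach with both tight: 2.708 servings and 0.8129 servings → $2.94.
sweet potato + banana with both targets exact would need a negative amount; discard.
sweet potato + spinach with both targets exact would need a negative amount; discard.
banana + spinach: the both-tight solution has a negative serving — not a feasible corner.
Cheapest feasible corner: $2.94.

$2.94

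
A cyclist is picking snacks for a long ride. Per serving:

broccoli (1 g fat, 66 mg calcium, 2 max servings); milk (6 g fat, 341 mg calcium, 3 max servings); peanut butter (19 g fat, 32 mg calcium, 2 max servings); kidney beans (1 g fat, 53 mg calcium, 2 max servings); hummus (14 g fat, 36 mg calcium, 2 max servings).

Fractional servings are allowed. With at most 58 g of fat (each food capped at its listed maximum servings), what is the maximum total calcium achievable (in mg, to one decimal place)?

1346.5 mg

Calcium per g fat: broccoli 66, milk 56.83, kidney beans 53, hummus 2.571, peanut butter 1.684.
Take 2 servings of broccoli: uses 2 g fat, +132.0 mg calcium (running total 132.0 mg).
Take 3 servings of milk: uses 18 g fat, +1023.0 mg calcium (running total 1155.0 mg).
Take 2 servings of kidney beans: uses 2 g fat, +106.0 mg calcium (running total 1261.0 mg).
Take 2 servings of hummus: uses 28 g fat, +72.0 mg calcium (running total 1333.0 mg).
Take 0.4211 servings of peanut butter: uses 8 g fat, +13.5 mg calcium (running total 1346.5 mg).
Filling greedily by calcium-per-g fat is optimal for one linear limit, giving 1346.5 mg.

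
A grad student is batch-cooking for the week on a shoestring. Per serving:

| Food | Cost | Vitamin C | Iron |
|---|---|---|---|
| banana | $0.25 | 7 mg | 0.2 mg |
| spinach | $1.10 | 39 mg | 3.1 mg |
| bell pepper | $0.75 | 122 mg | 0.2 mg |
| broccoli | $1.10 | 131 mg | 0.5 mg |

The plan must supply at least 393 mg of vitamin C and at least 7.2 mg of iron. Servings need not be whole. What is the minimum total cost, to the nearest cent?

banana only: max(393/7, 7.2/0.2) = 56.14 servings → $14.04.
spinach only: max(393/39, 7.2/3.1) = 10.08 servings → $11.08.
bell pepper only: max(393/122, 7.2/0.2) = 36 servings → $27.00.
broccoli only: max(393/131, 7.2/0.5) = 14.4 servings → $15.84.
banana + spinach with both targets exact would need a negative amount; discard.
banana + bell pepper with both tight: 34.77 servings and 1.226 servings → $9.61.
banana + broccoli with both tight: 32.89 servings and 1.242 servings → $9.59.
spinach + bell pepper with both tight: 2.159 servings and 2.531 servings → $4.27.
spinach + broccoli with both tight: 1.931 servings and 2.425 servings → $4.79.
bell pepper + broccoli: the both-tight solution has a negative serving — not a feasible corner.
The minimum over all feasible corners is $4.27.

$4.27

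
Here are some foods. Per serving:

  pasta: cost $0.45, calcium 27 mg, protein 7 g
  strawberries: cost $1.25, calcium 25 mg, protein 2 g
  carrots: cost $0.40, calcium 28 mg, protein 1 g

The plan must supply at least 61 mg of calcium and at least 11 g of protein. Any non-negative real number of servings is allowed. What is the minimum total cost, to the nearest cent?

$0.97

With two linear requirements the optimum uses one or two foods; enumerate the corners.
pasta only: max(61/27, 11/7) = 2.259 servings → $1.02.
strawberries only: max(61/25, 11/2) = 5.5 servings → $6.88.
carrots only: max(61/28, 11/1) = 11 servings → $4.40.
pasta + strawberries with both tight: 1.264 servings and 1.074 servings → $1.91.
pasta + carrots with both tight: 1.462 servings and 0.7692 servings → $0.97.
strawberries + carrots with both targets exact would need a negative amount; discard.
The minimum over all feasible corners is $0.97.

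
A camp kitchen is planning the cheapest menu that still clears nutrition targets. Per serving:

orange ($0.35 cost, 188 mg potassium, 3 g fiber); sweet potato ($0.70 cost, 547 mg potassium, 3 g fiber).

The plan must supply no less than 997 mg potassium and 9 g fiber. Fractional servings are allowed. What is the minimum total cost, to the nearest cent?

For a min-cost LP with two ≥-constraints, a basic feasible solution has at most two positive variables.
orange only: max(997/188, 9/3) = 5.303 servings → $1.86.
sweet potato only: max(997/547, 9/3) = 3 servings → $2.10.
orange + sweet potato with both tight: 1.794 servings and 1.206 servings → $1.47.
So the least-cost plan costs $1.47.

$1.47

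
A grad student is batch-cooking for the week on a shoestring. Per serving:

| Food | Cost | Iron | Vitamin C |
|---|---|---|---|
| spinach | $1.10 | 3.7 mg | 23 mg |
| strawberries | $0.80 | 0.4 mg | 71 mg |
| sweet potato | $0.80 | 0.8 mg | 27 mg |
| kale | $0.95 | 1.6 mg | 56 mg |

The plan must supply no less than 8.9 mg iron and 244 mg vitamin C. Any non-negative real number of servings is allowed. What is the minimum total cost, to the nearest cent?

At the optimum either one food covers both requirements or two foods hit both targets exactly; no other combination can be cheaper.
spinach only: max(8.9/3.7, 244/23) = 10.61 servings → $11.67.
strawberries only: max(8.9/0.4, 244/71) = 22.25 servings → $17.80.
sweet potato only: max(8.9/0.8, 244/27) = 11.12 servings → $8.90.
kale only: max(8.9/1.6, 244/56) = 5.562 servings → $5.28.
spinach + strawberries with both tight: 2.108 servings and 2.754 servings → $4.52.
spinach + sweet potato with both tight: 0.5534 servings and 8.566 servings → $7.46.
spinach + kale with both tight: 0.6338 servings and 4.097 servings → $4.59.
strawberries + sweet potato with both targets exact would need a negative amount; discard.
strawberries + kale: intersection lies outside the first quadrant.
sweet potato + kale: the both-tight solution has a negative serving — not a feasible corner.
The minimum over all feasible corners is $4.52.

$4.52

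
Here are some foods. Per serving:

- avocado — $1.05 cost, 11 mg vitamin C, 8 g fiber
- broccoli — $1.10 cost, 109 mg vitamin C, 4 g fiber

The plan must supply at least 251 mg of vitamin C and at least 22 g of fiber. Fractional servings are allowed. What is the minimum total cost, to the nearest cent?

At the optimum either one food covers both requirements or two foods hit both targets exactly; no other combination can be cheaper.
avocado only: max(251/11, 22/8) = 22.82 servings → $23.96.
broccoli only: max(251/109, 22/4) = 5.5 servings → $6.05.
avocado + broccoli with both tight: 1.684 servings and 2.133 servings → $4.11.
Cheapest feasible corner: $4.11.

$4.11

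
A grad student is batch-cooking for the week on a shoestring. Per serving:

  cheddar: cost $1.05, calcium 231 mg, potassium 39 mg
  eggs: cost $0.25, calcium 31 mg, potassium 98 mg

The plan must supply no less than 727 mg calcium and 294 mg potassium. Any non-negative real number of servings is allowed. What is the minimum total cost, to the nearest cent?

Check every corner: each single food scaled to meet both minima, and each pair solved so both constraints bind.
cheddar only: max(727/231, 294/39) = 7.538 servings → $7.92.
eggs only: max(727/31, 294/98) = 23.45 servings → $5.86.
cheddar + eggs with both tight: 2.899 servings and 1.846 servings → $3.51.
Cheapest feasible corner: $3.51.

$3.51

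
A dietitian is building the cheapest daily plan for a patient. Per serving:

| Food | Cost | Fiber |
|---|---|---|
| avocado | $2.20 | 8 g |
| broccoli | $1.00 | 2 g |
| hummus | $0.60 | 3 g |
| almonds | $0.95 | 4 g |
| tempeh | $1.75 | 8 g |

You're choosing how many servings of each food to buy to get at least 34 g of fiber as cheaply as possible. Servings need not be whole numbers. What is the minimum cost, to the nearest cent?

$6.80

Cost per g of fiber: hummus $0.2000, tempeh $0.2188, almonds $0.2375, avocado $0.2750, broccoli $0.5000.
With no serving limits, use only hummus: 34 g / 3 g = 11.33 servings × $0.60 = $6.80.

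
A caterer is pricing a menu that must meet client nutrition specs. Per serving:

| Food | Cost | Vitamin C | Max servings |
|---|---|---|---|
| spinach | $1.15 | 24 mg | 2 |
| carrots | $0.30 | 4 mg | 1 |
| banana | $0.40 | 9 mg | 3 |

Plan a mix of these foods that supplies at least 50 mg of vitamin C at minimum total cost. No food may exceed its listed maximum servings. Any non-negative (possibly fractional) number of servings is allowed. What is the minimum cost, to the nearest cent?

$2.30

Cost per mg of vitamin C: banana $0.0444, spinach $0.0479, carrots $0.0750.
Take 3 servings of banana: +27.0 mg vitamin C for $1.20 (total $1.20, still need 23.0 mg).
Take 0.9583 servings of spinach: +23.0 mg vitamin C for $1.10 (total $2.30, still need 0.0 mg).
Filling from the cheapest source first is optimal under one linear minimum: $2.30.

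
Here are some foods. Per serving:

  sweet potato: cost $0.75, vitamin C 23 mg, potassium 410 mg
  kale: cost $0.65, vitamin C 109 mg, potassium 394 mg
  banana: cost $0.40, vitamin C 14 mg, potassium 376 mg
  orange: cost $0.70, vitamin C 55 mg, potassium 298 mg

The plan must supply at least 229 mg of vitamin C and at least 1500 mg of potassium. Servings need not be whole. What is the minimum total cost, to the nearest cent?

$2.02

sweet potato only: max(229/23, 1500/410) = 9.957 servings → $7.47.
kale only: max(229/109, 1500/394) = 3.807 servings → $2.47.
banana only: max(229/14, 1500/376) = 16.36 servings → $6.54.
orange only: max(229/55, 1500/298) = 5.034 servings → $3.52.
sweet potato + kale with both tight: 2.057 servings and 1.667 servings → $2.63.
sweet potato + banana: the both-tight solution has a negative serving — not a feasible corner.
sweet potato + orange with both tight: 0.9084 servings and 3.784 servings → $3.33.
kale + banana with both tight: 1.836 servings and 2.066 servings → $2.02.
kale + orange: intersection lies outside the first quadrant.
banana + orange with both tight: 0.8637 servings and 3.944 servings → $3.11.
Cheapest feasible corner: $2.02.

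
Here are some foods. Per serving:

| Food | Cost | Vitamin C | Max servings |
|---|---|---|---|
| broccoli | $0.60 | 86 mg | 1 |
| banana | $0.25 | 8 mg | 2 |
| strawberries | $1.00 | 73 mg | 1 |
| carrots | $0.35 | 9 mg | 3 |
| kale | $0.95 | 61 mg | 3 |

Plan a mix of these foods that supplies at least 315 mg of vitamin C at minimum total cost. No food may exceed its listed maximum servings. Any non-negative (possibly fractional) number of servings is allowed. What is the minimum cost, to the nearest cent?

$4.03

Cost per mg of vitamin C: broccoli $0.0070, strawberries $0.0137, kale $0.0156, banana $0.0312, carrots $0.0389.
Take 1 serving of broccoli: +86.0 mg vitamin C for $0.60 (total $0.60, still need 229.0 mg).
Take 1 serving of strawberries: +73.0 mg vitamin C for $1.00 (total $1.60, still need 156.0 mg).
Take 2.557 servings of kale: +156.0 mg vitamin C for $2.43 (total $4.03, still need 0.0 mg).
Filling from the cheapest source first is optimal under one linear minimum: $4.03.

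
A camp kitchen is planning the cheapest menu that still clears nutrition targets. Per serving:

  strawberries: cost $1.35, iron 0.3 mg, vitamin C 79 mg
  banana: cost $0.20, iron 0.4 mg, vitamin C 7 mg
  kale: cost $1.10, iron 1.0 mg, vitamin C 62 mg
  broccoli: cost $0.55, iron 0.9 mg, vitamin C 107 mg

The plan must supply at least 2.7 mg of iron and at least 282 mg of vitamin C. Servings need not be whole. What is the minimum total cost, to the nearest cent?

$1.61

With two linear requirements the optimum uses one or two foods; enumerate the corners.
strawberries only: max(2.7/0.3, 282/79) = 9 servings → $12.15.
banana only: max(2.7/0.4, 282/7) = 40.29 servings → $8.06.
kale only: max(2.7/1.0, 282/62) = 4.548 servings → $5.00.
broccoli only: max(2.7/0.9, 282/107) = 3 servings → $1.65.
strawberries + banana with both tight: 3.183 servings and 4.363 servings → $5.17.
strawberries + kale with both tight: 1.897 servings and 2.131 servings → $4.91.
strawberries + broccoli: the both-tight solution has a negative serving — not a feasible corner.
banana + kale with both targets exact would need a negative amount; discard.
banana + broccoli with both tight: 0.9616 servings and 2.573 servings → $1.61.
kale + broccoli with both tight: 0.6855 servings and 2.238 servings → $1.99.
Cheapest feasible corner: $1.61.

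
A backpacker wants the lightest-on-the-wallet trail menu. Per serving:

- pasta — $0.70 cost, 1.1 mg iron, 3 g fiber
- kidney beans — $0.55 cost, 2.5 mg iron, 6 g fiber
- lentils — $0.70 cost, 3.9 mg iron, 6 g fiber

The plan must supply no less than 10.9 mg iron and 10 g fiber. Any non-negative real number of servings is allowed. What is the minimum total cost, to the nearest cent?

$1.96

The cheapest plan sits at a corner of the feasible region — with two constraints it uses at most two foods.
pasta only: max(10.9/1.1, 10/3) = 9.909 servings → $6.94.
kidney beans only: max(10.9/2.5, 10/6) = 4.36 servings → $2.40.
lentils only: max(10.9/3.9, 10/6) = 2.795 servings → $1.96.
pasta + kidney beans: the both-tight solution has a negative serving — not a feasible corner.
pasta + lentils with both targets exact would need a negative amount; discard.
kidney beans + lentils: intersection lies outside the first quadrant.
Cheapest feasible corner: $1.96.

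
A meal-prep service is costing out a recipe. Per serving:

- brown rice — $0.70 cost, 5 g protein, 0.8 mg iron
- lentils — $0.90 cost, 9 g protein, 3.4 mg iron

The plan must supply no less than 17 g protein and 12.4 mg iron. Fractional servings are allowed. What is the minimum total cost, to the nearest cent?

$3.28

brown rice only: max(17/5, 12.4/0.8) = 15.5 servings → $10.85.
lentils only: max(17/9, 12.4/3.4) = 3.647 servings → $3.28.
brown rice + lentils: the both-tight solution has a negative serving — not a feasible corner.
Cheapest feasible corner: $3.28.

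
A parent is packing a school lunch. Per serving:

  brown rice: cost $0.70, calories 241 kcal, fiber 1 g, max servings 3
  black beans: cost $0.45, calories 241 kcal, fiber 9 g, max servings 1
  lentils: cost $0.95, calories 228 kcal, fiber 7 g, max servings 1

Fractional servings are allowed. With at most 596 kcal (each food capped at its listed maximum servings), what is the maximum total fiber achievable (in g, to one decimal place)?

16.5 g

Fiber per kcal: black beans 0.03734, lentils 0.0307, brown rice 0.004149.
Take 1 serving of black beans: uses 241 kcal, +9.0 g fiber (running total 9.0 g).
Take 1 serving of lentils: uses 228 kcal, +7.0 g fiber (running total 16.0 g).
Take 0.527 servings of brown rice: uses 127 kcal, +0.5 g fiber (running total 16.5 g).
Filling greedily by fiber-per-kcal is optimal for one linear limit, giving 16.5 g.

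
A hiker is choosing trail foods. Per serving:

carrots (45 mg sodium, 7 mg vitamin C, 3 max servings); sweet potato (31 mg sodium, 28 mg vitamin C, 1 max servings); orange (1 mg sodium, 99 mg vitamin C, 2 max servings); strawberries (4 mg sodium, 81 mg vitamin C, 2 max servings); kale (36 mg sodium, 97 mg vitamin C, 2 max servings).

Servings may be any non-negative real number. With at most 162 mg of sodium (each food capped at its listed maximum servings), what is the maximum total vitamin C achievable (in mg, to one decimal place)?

Vitamin C per mg sodium: orange 99, strawberries 20.25, kale 2.694, sweet potato 0.9032, carrots 0.1556.
Take 2 servings of orange: uses 2 mg sodium, +198.0 mg vitamin C (running total 198.0 mg).
Take 2 servings of strawberries: uses 8 mg sodium, +162.0 mg vitamin C (running total 360.0 mg).
Take 2 servings of kale: uses 72 mg sodium, +194.0 mg vitamin C (running total 554.0 mg).
Take 1 serving of sweet potato: uses 31 mg sodium, +28.0 mg vitamin C (running total 582.0 mg).
Take 1.089 servings of carrots: uses 49 mg sodium, +7.6 mg vitamin C (running total 589.6 mg).
Greedy by best ratio exhausts the sodium allowance optimally: 589.6 mg.

589.6 mg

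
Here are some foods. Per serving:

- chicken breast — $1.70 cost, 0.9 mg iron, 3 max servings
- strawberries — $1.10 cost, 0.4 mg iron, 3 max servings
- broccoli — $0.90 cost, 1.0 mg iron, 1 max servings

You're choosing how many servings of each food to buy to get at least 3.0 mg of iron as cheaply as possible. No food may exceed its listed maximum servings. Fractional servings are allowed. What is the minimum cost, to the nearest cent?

Cost per mg of iron: broccoli $0.9000, chicken breast $1.8889, strawberries $2.7500.
Take 1 serving of broccoli: +1.0 mg iron for $0.90 (total $0.90, still need 2.0 mg).
Take 2.222 servings of chicken breast: +2.0 mg iron for $3.78 (total $4.68, still need 0.0 mg).
Greedy by cheapest-per-mg is optimal for a single linear constraint, so the minimum cost is $4.68.

$4.68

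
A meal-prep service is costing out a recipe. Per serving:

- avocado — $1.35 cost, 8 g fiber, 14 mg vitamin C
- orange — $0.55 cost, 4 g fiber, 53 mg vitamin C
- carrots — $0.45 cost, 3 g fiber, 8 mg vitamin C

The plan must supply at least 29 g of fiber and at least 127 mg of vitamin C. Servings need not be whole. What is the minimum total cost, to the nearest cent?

avocado only: max(29/8, 127/14) = 9.071 servings → $12.25.
orange only: max(29/4, 127/53) = 7.25 servings → $3.99.
carrots only: max(29/3, 127/8) = 15.88 servings → $7.14.
avocado + orange with both tight: 2.796 servings and 1.658 servings → $4.69.
avocado + carrots: intersection lies outside the first quadrant.
orange + carrots with both tight: 1.173 servings and 8.102 servings → $4.29.
So the least-cost plan costs $3.99.

$3.99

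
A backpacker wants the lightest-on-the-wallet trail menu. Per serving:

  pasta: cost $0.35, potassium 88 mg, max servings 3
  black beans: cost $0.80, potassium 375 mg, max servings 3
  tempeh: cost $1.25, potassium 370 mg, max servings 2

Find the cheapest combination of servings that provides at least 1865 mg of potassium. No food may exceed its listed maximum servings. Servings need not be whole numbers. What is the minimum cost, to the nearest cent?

$4.90

Cost per mg of potassium: black beans $0.0021, tempeh $0.0034, pasta $0.0040.
Take 3 servings of black beans: +1125.0 mg potassium for $2.40 (total $2.40, still need 740.0 mg).
Take 2 servings of tempeh: +740.0 mg potassium for $2.50 (total $4.90, still need 0.0 mg).
Greedy by cheapest-per-mg is optimal for a single linear constraint, so the minimum cost is $4.90.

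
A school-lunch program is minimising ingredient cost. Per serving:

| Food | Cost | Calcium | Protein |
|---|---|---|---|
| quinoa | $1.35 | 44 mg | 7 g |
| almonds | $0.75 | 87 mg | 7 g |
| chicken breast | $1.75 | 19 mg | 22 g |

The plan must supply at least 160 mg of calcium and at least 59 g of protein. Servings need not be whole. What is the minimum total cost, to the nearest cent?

The cheapest plan sits at a corner of the feasible region — with two constraints it uses at most two foods.
quinoa only: max(160/44, 59/7) = 8.429 servings → $11.38.
almonds only: max(160/87, 59/7) = 8.429 servings → $6.32.
chicken breast only: max(160/19, 59/22) = 8.421 servings → $14.74.
quinoa + almonds: the both-tight solution has a negative serving — not a feasible corner.
quinoa + chicken breast with both tight: 2.873 servings and 1.768 servings → $6.97.
almonds + chicken breast with both tight: 1.347 servings and 2.253 servings → $4.95.
Cheapest feasible corner: $4.95.

$4.95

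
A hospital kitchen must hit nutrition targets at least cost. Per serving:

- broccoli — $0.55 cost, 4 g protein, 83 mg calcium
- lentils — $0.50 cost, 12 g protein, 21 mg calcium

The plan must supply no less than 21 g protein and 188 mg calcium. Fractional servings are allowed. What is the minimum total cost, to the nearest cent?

An LP optimum is at a vertex; with two nutrient constraints at most two foods are used. Check each candidate.
broccoli only: max(21/4, 188/83) = 5.25 servings → $2.89.
lentils only: max(21/12, 188/21) = 8.952 servings → $4.48.
broccoli + lentils with both tight: 1.99 servings and 1.087 servings → $1.64.
Cheapest feasible corner: $1.64.

$1.64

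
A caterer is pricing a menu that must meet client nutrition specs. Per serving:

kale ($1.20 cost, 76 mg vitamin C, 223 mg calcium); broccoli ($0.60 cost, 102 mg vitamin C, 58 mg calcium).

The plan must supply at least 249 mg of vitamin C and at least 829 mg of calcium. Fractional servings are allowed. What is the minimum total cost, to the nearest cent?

$4.46

At the optimum either one food covers both requirements or two foods hit both targets exactly; no other combination can be cheaper.
kale only: max(249/76, 829/223) = 3.717 servings → $4.46.
broccoli only: max(249/102, 829/58) = 14.29 servings → $8.58.
kale + broccoli: intersection lies outside the first quadrant.
The minimum over all feasible corners is $4.46.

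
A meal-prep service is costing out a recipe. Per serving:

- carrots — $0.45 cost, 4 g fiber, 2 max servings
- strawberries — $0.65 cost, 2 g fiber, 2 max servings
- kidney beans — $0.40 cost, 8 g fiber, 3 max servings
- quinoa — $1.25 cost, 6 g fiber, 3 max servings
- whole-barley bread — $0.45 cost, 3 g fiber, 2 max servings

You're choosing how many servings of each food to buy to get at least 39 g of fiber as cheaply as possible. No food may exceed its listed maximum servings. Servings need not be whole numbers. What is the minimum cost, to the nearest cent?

$3.21

Cost per g of fiber: kidney beans $0.0500, carrots $0.1125, whole-barley bread $0.1500, quinoa $0.2083, strawberries $0.3250.
Take 3 servings of kidney beans: +24.0 g fiber for $1.20 (total $1.20, still need 15.0 g).
Take 2 servings of carrots: +8.0 g fiber for $0.90 (total $2.10, still need 7.0 g).
Take 2 servings of whole-barley bread: +6.0 g fiber for $0.90 (total $3.00, still need 1.0 g).
Take 0.1667 servings of quinoa: +1.0 g fiber for $0.21 (total $3.21, still need 0.0 g).
Filling from the cheapest source first is optimal under one linear minimum: $3.21.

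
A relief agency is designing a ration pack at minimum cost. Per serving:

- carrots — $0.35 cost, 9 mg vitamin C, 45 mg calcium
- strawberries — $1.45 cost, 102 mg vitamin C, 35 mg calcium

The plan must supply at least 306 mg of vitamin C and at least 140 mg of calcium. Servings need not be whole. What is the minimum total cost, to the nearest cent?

This is a tiny linear program; its minimum lies at a vertex of the feasible set. List the vertices and price them.
carrots only: max(306/9, 140/45) = 34 servings → $11.90.
strawberries only: max(306/102, 140/35) = 4 servings → $5.80.
carrots + strawberries with both tight: 0.8351 servings and 2.926 servings → $4.54.
So the least-cost plan costs $4.54.

$4.54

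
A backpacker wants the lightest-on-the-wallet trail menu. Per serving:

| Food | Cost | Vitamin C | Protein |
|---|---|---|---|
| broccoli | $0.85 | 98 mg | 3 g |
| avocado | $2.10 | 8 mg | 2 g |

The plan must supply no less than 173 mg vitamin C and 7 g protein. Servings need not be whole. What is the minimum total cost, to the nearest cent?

$1.98

Two binding constraints pin down two serving amounts, so the optimal mix uses at most two foods. The candidates are each food alone (scaled to the tighter of vitamin C/protein) and each pair with both constraints tight.
broccoli only: max(173/98, 7/3) = 2.333 servings → $1.98.
avocado only: max(173/8, 7/2) = 21.62 servings → $45.41.
broccoli + avocado with both tight: 1.686 servings and 0.9709 servings → $3.47.
So the least-cost plan costs $1.98.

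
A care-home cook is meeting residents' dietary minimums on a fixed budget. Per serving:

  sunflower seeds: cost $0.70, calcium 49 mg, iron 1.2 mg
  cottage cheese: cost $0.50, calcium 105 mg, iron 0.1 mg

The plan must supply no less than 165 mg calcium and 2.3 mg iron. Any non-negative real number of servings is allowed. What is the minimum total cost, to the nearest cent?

$1.65

A basic optimal solution has at most two foods positive. Try each food alone and each pair with both targets met exactly.
sunflower seeds only: max(165/49, 2.3/1.2) = 3.367 servings → $2.36.
cottage cheese only: max(165/105, 2.3/0.1) = 23 servings → $11.50.
sunflower seeds + cottage cheese with both tight: 1.858 servings and 0.7044 servings → $1.65.
So the least-cost plan costs $1.65.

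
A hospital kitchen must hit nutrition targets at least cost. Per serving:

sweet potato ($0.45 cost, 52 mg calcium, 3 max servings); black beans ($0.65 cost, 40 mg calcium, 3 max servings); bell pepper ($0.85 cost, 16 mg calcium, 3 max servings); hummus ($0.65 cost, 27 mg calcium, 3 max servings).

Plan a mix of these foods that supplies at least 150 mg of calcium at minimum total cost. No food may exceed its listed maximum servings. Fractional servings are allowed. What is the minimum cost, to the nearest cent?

Cost per mg of calcium: sweet potato $0.0087, black beans $0.0163, hummus $0.0241, bell pepper $0.0531.
Take 2.885 servings of sweet potato: +150.0 mg calcium for $1.30 (total $1.30, still need 0.0 mg).
Greedy by cheapest-per-mg is optimal for a single linear constraint, so the minimum cost is $1.30.

$1.30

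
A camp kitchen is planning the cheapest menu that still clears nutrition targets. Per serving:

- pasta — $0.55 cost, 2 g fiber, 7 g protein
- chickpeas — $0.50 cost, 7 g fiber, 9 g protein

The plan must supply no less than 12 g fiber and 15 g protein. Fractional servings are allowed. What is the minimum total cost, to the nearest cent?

At the optimum either one food covers both requirements or two foods hit both targets exactly; no other combination can be cheaper.
pasta only: max(12/2, 15/7) = 6 servings → $3.30.
chickpeas only: max(12/7, 15/9) = 1.714 servings → $0.86.
pasta + chickpeas: intersection lies outside the first quadrant.
Cheapest feasible corner: $0.86.

$0.86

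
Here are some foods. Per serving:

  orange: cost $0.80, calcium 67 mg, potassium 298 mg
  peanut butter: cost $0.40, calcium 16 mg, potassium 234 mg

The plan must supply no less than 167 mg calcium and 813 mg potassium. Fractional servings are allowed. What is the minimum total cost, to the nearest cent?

Compare the cost at each extreme point of the feasible region.
orange only: max(167/67, 813/298) = 2.728 servings → $2.18.
peanut butter only: max(167/16, 813/234) = 10.44 servings → $4.17.
orange + peanut butter with both tight: 2.39 servings and 0.4313 servings → $2.08.
The minimum over all feasible corners is $2.08.

$2.08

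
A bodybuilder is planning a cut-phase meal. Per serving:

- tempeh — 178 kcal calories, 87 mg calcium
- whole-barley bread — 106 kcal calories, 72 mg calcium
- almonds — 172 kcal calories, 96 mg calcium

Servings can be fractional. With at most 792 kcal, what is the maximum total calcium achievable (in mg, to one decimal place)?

538.0 mg

Calcium per kcal: whole-barley bread 0.6792, almonds 0.5581, tempeh 0.4888.
With no serving limits, spend the whole calories allowance on whole-barley bread: 792 kcal / 106 kcal × 72 mg = 538.0 mg.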